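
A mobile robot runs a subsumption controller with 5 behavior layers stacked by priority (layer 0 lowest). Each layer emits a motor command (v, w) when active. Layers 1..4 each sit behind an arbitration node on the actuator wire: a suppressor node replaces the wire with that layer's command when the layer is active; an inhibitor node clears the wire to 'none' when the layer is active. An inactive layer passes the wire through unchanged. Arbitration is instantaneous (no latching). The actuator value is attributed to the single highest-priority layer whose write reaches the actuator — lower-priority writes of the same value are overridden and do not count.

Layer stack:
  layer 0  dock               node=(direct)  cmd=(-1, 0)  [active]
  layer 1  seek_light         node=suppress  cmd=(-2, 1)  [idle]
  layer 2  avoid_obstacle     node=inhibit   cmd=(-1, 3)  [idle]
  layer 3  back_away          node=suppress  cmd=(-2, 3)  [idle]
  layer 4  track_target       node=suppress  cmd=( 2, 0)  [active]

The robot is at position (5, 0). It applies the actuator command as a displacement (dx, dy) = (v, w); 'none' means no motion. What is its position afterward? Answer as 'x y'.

layer 0 (dock) active — direct: (-1, 0)
layer 1 (seek_light) idle — unchanged: (-1, 0)
layer 2 (avoid_obstacle) idle — unchanged: (-1, 0)
layer 3 (back_away) idle — unchanged: (-1, 0)
layer 4 (track_target) active — suppresses: (2, 0)
→ actuator (2, 0)
position: (5, 0) + (2, 0) = (7, 0)

7 0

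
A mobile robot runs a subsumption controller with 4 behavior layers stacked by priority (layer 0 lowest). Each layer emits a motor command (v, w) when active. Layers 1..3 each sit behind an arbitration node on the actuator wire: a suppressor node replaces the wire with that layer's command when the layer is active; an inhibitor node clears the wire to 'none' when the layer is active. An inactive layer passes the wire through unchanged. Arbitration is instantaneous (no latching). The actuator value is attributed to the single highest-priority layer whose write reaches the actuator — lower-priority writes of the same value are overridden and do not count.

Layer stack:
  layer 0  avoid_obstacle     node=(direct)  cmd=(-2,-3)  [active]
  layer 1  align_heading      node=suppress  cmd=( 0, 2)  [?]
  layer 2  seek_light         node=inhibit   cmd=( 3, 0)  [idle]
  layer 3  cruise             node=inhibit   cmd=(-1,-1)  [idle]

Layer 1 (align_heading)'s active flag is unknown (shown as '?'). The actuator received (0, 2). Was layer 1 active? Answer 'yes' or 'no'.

yes

If layer 1 is active=yes:
  actuator would be (0, 2)
If layer 1 is active=no:
  actuator would be (-2, -3)
Observed (0, 2), so layer 1 was active.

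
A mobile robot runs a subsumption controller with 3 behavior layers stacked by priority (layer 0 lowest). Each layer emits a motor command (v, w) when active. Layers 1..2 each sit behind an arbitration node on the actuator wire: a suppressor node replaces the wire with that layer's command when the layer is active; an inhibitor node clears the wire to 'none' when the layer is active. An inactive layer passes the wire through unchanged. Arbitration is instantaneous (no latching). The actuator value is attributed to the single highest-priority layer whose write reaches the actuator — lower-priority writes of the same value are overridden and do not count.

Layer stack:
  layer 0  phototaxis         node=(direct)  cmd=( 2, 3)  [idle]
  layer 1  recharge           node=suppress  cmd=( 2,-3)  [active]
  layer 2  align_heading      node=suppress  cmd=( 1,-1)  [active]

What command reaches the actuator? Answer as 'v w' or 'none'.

1 -1

L0 phototaxis: idle → wire = none
L1 recharge: active, suppressor → wire = (2, -3)
L2 align_heading: active, suppressor → wire = (1, -1)
actuator = (1, -1)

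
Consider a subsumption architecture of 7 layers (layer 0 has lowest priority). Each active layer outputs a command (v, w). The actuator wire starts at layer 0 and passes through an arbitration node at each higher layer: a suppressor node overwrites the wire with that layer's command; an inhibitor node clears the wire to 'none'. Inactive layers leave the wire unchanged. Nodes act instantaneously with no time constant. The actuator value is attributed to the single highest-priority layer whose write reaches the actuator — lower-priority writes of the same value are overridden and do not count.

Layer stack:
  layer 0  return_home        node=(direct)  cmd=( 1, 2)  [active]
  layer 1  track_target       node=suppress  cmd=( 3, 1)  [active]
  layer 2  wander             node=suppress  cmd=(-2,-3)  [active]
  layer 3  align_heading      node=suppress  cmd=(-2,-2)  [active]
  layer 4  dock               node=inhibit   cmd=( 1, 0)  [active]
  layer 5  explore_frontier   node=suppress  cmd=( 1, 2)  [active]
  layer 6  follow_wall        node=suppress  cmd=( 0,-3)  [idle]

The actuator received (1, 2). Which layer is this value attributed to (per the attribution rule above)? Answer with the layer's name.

L0 return_home: active, feeds wire = (1, 2)
L1 track_target: active, suppressor → wire = (3, 1)
L2 wander: active, suppressor → wire = (-2, -3)
L3 align_heading: active, suppressor → wire = (-2, -2)
L4 dock: active, inhibitor → wire = none
L5 explore_frontier: active, suppressor → wire = (1, 2)
L6 follow_wall: idle → wire stays (1, 2)
actuator = (1, 2)
last writer: layer 5 = explore_frontier

explore_frontier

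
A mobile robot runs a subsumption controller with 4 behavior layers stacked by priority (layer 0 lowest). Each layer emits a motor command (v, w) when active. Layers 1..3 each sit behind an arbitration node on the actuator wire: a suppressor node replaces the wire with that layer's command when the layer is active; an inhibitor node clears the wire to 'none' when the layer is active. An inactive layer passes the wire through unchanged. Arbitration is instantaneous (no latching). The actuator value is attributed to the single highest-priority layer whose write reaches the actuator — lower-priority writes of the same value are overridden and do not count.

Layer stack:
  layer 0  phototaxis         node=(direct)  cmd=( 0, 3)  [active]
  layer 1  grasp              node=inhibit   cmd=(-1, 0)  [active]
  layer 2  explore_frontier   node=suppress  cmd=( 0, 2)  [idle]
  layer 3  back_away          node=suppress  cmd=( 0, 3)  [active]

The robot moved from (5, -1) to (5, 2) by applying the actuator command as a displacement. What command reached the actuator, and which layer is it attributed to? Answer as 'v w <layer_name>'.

displacement = (5, 2) − (5, -1) = (0, 3)
[0] phototaxis on; wire := (0, 3)
[1] grasp on (inhibit); wire := none
[2] explore_frontier off; pass none
[3] back_away on (suppress); wire := (0, 3)
output (0, 3) — from layer 3 (back_away)

0 3 back_away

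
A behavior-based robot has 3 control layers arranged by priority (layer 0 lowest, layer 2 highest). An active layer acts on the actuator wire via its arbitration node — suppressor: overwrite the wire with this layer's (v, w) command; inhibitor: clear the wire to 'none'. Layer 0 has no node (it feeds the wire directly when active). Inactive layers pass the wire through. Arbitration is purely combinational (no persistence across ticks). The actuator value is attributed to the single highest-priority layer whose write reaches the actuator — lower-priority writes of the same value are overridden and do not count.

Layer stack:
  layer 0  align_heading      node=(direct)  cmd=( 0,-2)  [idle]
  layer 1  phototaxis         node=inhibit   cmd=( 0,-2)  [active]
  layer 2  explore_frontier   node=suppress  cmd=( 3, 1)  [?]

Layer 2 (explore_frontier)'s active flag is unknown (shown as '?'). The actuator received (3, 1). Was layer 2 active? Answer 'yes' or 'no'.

If layer 2 is active=yes:
  actuator would be (3, 1)
If layer 2 is active=no:
  actuator would be none
Observed (3, 1), so layer 2 was active.

yes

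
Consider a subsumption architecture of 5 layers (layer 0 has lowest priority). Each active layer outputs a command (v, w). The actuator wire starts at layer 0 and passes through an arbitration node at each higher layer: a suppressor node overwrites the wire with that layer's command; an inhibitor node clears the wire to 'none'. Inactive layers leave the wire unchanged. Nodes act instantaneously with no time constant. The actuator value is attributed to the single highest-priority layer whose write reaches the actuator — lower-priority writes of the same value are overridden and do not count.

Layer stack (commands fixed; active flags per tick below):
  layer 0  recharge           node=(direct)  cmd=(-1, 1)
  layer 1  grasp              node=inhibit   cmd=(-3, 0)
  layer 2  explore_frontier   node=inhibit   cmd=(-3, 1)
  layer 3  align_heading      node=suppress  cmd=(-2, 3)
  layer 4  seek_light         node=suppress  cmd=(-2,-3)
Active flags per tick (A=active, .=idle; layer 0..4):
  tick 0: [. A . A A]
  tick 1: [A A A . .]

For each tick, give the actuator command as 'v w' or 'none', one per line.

tick 0:
  layer 0 (recharge) idle — none
  layer 1 (grasp) active — inhibits: none
  layer 2 (explore_frontier) idle — unchanged: none
  layer 3 (align_heading) active — suppresses: (-2, 3)
  layer 4 (seek_light) active — suppresses: (-2, -3)
  → actuator (-2, -3)
tick 1:
  layer 0 (recharge) active — direct: (-1, 1)
  layer 1 (grasp) active — inhibits: none
  layer 2 (explore_frontier) active — inhibits: none
  layer 3 (align_heading) idle — unchanged: none
  layer 4 (seek_light) idle — unchanged: none
  → actuator none

-2 -3
none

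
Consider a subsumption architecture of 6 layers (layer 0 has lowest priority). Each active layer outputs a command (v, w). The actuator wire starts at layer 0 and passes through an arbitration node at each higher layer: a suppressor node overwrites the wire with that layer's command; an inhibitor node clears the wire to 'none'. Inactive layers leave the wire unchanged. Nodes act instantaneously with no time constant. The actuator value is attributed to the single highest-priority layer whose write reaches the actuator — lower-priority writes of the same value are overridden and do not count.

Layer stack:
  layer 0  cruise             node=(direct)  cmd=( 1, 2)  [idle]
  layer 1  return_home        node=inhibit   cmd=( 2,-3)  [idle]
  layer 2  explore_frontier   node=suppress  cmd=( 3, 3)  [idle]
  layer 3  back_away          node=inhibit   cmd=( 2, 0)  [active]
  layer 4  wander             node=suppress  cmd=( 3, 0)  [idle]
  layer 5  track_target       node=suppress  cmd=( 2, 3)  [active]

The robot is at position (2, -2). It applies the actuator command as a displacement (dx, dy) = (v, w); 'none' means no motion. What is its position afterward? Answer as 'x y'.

4 1

layer 0 (cruise) idle — none
layer 1 (return_home) idle — unchanged: none
layer 2 (explore_frontier) idle — unchanged: none
layer 3 (back_away) active — inhibits: none
layer 4 (wander) idle — unchanged: none
layer 5 (track_target) active — suppresses: (2, 3)
→ actuator (2, 3)
position: (2, -2) + (2, 3) = (4, 1)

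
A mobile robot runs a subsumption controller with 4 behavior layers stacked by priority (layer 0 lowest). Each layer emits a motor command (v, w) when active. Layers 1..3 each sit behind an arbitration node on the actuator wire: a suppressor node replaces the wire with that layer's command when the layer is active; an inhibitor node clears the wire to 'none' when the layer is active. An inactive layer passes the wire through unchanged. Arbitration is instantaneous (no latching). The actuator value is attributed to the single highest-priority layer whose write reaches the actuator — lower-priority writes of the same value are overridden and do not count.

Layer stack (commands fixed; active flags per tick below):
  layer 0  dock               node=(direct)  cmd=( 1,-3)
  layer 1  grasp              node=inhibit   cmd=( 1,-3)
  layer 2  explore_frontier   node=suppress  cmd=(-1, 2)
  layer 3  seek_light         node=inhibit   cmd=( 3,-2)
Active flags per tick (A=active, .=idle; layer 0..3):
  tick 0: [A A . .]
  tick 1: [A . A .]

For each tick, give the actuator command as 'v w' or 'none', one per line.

none
-1 2

tick 0:
  L0 dock: active, feeds wire = (1, -3)
  L1 grasp: active, inhibitor → wire = none
  L2 explore_frontier: idle → wire stays none
  L3 seek_light: idle → wire stays none
  actuator = none
tick 1:
  L0 dock: active, feeds wire = (1, -3)
  L1 grasp: idle → wire stays (1, -3)
  L2 explore_frontier: active, suppressor → wire = (-1, 2)
  L3 seek_light: idle → wire stays (-1, 2)
  actuator = (-1, 2)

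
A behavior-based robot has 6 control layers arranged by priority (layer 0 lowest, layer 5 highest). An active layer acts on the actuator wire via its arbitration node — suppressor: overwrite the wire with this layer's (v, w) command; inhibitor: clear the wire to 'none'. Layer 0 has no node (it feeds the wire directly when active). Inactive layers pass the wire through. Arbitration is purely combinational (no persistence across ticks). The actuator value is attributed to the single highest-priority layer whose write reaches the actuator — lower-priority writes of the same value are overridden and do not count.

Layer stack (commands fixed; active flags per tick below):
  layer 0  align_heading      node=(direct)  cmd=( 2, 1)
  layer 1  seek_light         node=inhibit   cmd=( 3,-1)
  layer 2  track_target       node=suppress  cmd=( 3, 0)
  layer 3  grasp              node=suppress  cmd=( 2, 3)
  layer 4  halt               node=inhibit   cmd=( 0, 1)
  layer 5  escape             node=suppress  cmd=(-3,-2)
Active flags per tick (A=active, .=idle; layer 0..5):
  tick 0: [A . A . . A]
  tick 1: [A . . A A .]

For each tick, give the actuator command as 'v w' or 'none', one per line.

-3 -2
none

tick 0:
  layer 0 (align_heading) active — direct: (2, 1)
  layer 1 (seek_light) idle — unchanged: (2, 1)
  layer 2 (track_target) active — suppresses: (3, 0)
  layer 3 (grasp) idle — unchanged: (3, 0)
  layer 4 (halt) idle — unchanged: (3, 0)
  layer 5 (escape) active — suppresses: (-3, -2)
  → actuator (-3, -2)
tick 1:
  layer 0 (align_heading) active — direct: (2, 1)
  layer 1 (seek_light) idle — unchanged: (2, 1)
  layer 2 (track_target) idle — unchanged: (2, 1)
  layer 3 (grasp) active — suppresses: (2, 3)
  layer 4 (halt) active — inhibits: none
  layer 5 (escape) idle — unchanged: none
  → actuator none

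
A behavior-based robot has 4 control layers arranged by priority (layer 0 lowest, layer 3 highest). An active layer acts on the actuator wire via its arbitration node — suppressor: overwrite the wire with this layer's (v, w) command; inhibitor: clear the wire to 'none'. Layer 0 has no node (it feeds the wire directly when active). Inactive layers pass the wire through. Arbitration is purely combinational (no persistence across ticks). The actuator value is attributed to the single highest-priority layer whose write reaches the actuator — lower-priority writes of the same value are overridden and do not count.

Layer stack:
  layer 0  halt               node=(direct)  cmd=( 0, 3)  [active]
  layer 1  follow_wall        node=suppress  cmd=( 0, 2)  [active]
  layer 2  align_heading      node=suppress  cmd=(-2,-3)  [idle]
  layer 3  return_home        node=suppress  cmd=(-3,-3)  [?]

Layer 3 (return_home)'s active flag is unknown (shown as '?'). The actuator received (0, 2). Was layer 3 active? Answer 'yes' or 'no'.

no

If layer 3 is active=yes:
  actuator would be (-3, -3)
If layer 3 is active=no:
  actuator would be (0, 2)
Observed (0, 2), so layer 3 was idle.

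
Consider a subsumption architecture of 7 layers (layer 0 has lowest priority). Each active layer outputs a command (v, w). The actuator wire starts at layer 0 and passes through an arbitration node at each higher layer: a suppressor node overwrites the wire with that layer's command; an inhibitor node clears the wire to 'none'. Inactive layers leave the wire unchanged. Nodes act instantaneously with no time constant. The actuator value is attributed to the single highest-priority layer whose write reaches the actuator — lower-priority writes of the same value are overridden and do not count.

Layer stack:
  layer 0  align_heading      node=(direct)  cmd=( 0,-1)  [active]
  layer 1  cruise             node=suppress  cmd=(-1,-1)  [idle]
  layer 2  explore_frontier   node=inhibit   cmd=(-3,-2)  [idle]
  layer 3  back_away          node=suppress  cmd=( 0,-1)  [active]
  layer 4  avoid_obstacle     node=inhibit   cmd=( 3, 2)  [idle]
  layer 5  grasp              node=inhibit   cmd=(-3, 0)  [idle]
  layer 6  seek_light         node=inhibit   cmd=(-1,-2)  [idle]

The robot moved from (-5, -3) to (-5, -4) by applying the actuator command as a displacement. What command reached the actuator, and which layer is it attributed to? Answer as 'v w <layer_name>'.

displacement = (-5, -4) − (-5, -3) = (0, -1)
layer 0 (align_heading) active — direct: (0, -1)
layer 1 (cruise) idle — unchanged: (0, -1)
layer 2 (explore_frontier) idle — unchanged: (0, -1)
layer 3 (back_away) active — suppresses: (0, -1)
layer 4 (avoid_obstacle) idle — unchanged: (0, -1)
layer 5 (grasp) idle — unchanged: (0, -1)
layer 6 (seek_light) idle — unchanged: (0, -1)
→ actuator (0, -1) — from layer 3 (back_away)

0 -1 back_away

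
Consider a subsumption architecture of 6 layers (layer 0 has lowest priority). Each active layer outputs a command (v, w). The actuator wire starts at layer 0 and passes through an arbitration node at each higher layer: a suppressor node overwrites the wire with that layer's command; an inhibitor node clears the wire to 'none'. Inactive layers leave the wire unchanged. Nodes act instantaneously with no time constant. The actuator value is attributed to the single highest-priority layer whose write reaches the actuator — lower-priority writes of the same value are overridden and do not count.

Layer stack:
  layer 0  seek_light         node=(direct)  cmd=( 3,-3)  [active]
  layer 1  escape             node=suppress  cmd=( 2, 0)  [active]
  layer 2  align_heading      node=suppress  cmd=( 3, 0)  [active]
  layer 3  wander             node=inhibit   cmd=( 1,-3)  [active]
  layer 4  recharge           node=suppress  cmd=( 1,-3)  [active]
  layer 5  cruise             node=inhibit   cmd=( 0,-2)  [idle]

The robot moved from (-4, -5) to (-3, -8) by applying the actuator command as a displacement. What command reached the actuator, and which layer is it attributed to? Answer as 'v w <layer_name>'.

1 -3 recharge

displacement = (-3, -8) − (-4, -5) = (1, -3)
layer 0 (seek_light) active — direct: (3, -3)
layer 1 (escape) active — suppresses: (2, 0)
layer 2 (align_heading) active — suppresses: (3, 0)
layer 3 (wander) active — inhibits: none
layer 4 (recharge) active — suppresses: (1, -3)
layer 5 (cruise) idle — unchanged: (1, -3)
→ actuator (1, -3) — from layer 4 (recharge)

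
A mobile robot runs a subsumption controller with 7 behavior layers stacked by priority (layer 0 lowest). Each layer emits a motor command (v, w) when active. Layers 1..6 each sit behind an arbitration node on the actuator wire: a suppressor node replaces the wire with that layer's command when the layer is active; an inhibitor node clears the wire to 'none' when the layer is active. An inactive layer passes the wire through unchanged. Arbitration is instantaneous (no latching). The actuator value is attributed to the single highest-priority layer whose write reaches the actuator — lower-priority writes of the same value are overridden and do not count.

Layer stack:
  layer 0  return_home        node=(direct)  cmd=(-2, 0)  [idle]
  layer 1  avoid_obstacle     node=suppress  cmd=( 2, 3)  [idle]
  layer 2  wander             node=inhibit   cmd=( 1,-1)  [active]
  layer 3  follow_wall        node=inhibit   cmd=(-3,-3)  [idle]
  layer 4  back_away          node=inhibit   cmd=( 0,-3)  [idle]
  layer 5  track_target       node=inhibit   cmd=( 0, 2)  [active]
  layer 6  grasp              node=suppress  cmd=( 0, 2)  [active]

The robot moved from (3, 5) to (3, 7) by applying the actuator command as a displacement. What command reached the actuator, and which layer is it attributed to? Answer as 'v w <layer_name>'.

0 2 grasp

displacement = (3, 7) − (3, 5) = (0, 2)
layer 0 (return_home) idle — none
layer 1 (avoid_obstacle) idle — unchanged: none
layer 2 (wander) active — inhibits: none
layer 3 (follow_wall) idle — unchanged: none
layer 4 (back_away) idle — unchanged: none
layer 5 (track_target) active — inhibits: none
layer 6 (grasp) active — suppresses: (0, 2)
→ actuator (0, 2) — from layer 6 (grasp)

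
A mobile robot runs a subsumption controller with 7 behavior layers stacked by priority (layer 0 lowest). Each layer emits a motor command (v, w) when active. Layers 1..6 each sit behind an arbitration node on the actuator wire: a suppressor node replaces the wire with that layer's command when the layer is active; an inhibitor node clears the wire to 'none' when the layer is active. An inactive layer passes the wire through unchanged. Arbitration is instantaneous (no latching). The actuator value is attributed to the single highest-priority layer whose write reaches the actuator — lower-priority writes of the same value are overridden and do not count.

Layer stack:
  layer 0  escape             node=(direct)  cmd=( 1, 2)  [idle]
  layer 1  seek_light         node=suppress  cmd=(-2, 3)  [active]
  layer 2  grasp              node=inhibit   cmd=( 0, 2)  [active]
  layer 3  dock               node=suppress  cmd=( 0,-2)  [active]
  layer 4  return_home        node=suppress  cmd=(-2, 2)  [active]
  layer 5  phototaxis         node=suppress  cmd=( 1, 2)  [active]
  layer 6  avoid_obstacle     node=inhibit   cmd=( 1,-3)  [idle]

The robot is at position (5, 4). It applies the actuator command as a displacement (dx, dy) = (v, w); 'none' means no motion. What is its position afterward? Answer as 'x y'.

6 6

layer 0 (escape) idle — none
layer 1 (seek_light) active — suppresses: (-2, 3)
layer 2 (grasp) active — inhibits: none
layer 3 (dock) active — suppresses: (0, -2)
layer 4 (return_home) active — suppresses: (-2, 2)
layer 5 (phototaxis) active — suppresses: (1, 2)
layer 6 (avoid_obstacle) idle — unchanged: (1, 2)
→ actuator (1, 2)
position: (5, 4) + (1, 2) = (6, 6)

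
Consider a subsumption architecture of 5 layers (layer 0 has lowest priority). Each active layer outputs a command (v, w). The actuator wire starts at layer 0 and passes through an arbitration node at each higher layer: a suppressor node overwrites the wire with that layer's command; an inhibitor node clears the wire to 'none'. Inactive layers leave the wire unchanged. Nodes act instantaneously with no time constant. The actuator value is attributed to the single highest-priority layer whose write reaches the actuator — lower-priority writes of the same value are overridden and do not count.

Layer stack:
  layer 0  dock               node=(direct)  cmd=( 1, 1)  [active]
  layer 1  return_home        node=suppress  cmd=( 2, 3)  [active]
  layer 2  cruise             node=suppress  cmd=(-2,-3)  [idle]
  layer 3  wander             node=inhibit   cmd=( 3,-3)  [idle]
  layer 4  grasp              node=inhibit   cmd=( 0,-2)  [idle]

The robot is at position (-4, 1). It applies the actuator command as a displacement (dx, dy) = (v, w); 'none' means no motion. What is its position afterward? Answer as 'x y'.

-2 4

L0 dock: active, feeds wire = (1, 1)
L1 return_home: active, suppressor → wire = (2, 3)
L2 cruise: idle → wire stays (2, 3)
L3 wander: idle → wire stays (2, 3)
L4 grasp: idle → wire stays (2, 3)
actuator = (2, 3)
position: (-4, 1) + (2, 3) = (-2, 4)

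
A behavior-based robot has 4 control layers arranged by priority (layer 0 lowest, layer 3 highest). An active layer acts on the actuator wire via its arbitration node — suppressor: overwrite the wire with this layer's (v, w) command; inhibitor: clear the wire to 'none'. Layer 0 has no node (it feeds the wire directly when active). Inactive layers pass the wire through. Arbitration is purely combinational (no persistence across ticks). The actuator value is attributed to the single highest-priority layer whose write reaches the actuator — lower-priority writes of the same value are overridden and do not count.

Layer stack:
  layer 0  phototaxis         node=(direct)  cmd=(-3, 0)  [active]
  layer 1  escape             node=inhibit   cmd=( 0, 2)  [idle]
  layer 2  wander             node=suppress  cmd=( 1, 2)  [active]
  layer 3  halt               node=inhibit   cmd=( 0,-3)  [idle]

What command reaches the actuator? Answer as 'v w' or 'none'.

[0] phototaxis on; wire := (-3, 0)
[1] escape off; pass (-3, 0)
[2] wander on (suppress); wire := (1, 2)
[3] halt off; pass (1, 2)
output (1, 2)

1 2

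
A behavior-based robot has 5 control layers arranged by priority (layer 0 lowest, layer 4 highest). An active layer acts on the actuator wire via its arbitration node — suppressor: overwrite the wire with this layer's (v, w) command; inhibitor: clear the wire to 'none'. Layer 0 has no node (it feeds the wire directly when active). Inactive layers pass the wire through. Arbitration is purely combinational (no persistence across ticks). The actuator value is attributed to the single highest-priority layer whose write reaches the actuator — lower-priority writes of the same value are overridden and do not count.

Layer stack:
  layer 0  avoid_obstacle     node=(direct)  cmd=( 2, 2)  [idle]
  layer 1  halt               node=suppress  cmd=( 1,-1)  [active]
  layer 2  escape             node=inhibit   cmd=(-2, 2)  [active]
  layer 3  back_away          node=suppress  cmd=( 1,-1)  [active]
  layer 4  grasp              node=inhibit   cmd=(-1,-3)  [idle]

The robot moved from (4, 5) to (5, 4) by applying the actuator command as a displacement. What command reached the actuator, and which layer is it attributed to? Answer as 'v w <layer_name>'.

1 -1 back_away

displacement = (5, 4) − (4, 5) = (1, -1)
layer 0 (avoid_obstacle) idle — none
layer 1 (halt) active — suppresses: (1, -1)
layer 2 (escape) active — inhibits: none
layer 3 (back_away) active — suppresses: (1, -1)
layer 4 (grasp) idle — unchanged: (1, -1)
→ actuator (1, -1) — from layer 3 (back_away)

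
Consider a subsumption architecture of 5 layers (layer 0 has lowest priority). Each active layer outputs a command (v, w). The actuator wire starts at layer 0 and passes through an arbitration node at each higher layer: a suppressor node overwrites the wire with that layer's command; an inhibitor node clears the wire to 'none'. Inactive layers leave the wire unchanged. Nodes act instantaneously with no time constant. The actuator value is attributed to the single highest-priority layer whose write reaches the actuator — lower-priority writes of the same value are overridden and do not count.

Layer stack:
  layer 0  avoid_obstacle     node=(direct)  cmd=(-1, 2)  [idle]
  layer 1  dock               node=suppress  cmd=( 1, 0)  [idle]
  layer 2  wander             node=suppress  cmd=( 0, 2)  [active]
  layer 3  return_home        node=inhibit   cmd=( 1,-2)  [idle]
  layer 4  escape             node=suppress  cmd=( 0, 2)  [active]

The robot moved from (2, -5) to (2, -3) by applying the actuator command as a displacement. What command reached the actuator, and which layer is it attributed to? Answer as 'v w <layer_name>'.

displacement = (2, -3) − (2, -5) = (0, 2)
layer 0 (avoid_obstacle) idle — none
layer 1 (dock) idle — unchanged: none
layer 2 (wander) active — suppresses: (0, 2)
layer 3 (return_home) idle — unchanged: (0, 2)
layer 4 (escape) active — suppresses: (0, 2)
→ actuator (0, 2) — from layer 4 (escape)

0 2 escape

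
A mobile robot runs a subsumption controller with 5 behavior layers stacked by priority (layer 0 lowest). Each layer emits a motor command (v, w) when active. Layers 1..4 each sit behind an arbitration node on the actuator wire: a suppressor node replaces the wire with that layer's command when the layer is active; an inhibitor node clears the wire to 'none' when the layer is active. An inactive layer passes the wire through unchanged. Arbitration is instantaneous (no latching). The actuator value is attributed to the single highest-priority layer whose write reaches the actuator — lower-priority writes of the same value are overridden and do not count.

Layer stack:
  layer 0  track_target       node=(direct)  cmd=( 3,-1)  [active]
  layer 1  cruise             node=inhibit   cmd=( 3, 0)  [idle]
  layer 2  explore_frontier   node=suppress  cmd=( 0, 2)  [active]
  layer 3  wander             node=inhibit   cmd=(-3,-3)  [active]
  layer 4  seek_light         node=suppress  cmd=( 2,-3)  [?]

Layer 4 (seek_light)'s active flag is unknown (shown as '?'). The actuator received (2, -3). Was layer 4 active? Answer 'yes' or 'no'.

yes

If layer 4 is active=yes:
  actuator would be (2, -3)
If layer 4 is active=no:
  actuator would be none
Observed (2, -3), so layer 4 was active.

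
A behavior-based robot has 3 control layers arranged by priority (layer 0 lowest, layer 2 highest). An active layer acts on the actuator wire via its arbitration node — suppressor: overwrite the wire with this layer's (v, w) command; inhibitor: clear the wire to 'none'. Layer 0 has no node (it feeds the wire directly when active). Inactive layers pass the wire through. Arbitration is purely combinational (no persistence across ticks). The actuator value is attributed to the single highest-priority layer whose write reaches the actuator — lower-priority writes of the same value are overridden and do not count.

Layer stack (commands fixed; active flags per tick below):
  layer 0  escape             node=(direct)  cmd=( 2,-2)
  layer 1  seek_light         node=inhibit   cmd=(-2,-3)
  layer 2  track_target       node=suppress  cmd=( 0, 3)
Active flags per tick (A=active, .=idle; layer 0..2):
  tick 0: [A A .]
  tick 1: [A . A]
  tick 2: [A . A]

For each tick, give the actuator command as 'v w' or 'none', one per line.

none
0 3
0 3

tick 0:
  [0] escape on; wire := (2, -2)
  [1] seek_light on (inhibit); wire := none
  [2] track_target off; pass none
  output none
tick 1:
  [0] escape on; wire := (2, -2)
  [1] seek_light off; pass (2, -2)
  [2] track_target on (suppress); wire := (0, 3)
  output (0, 3)
tick 2:
  [0] escape on; wire := (2, -2)
  [1] seek_light off; pass (2, -2)
  [2] track_target on (suppress); wire := (0, 3)
  output (0, 3)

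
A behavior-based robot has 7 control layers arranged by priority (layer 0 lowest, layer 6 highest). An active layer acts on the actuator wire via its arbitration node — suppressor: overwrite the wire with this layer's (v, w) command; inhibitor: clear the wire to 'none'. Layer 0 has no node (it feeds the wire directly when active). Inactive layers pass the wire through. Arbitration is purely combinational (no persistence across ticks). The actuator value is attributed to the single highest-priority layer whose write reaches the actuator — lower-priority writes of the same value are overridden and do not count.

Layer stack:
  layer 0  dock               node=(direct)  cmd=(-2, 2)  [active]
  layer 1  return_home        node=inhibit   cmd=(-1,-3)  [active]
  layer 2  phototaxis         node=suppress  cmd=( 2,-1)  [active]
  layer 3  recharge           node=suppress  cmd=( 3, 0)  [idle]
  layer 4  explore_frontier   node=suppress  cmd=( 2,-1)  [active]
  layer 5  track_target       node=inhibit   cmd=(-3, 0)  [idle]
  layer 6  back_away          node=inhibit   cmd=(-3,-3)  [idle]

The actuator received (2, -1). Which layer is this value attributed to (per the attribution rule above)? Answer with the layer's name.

explore_frontier

layer 0 (dock) active — direct: (-2, 2)
layer 1 (return_home) active — inhibits: none
layer 2 (phototaxis) active — suppresses: (2, -1)
layer 3 (recharge) idle — unchanged: (2, -1)
layer 4 (explore_frontier) active — suppresses: (2, -1)
layer 5 (track_target) idle — unchanged: (2, -1)
layer 6 (back_away) idle — unchanged: (2, -1)
→ actuator (2, -1)
last writer: layer 4 = explore_frontier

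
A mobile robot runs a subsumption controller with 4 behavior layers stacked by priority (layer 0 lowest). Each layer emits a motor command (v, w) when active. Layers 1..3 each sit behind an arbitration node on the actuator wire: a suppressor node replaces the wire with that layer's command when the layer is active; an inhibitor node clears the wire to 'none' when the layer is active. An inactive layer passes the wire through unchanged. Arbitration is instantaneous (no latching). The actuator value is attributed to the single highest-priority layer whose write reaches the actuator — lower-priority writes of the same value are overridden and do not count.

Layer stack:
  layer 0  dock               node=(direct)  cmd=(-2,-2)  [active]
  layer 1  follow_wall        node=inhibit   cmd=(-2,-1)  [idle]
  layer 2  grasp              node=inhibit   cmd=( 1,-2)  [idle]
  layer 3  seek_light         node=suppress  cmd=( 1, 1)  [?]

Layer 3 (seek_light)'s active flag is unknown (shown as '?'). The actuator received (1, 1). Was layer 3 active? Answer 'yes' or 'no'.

yes

If layer 3 is active=yes:
  actuator would be (1, 1)
If layer 3 is active=no:
  actuator would be (-2, -2)
Observed (1, 1), so layer 3 was active.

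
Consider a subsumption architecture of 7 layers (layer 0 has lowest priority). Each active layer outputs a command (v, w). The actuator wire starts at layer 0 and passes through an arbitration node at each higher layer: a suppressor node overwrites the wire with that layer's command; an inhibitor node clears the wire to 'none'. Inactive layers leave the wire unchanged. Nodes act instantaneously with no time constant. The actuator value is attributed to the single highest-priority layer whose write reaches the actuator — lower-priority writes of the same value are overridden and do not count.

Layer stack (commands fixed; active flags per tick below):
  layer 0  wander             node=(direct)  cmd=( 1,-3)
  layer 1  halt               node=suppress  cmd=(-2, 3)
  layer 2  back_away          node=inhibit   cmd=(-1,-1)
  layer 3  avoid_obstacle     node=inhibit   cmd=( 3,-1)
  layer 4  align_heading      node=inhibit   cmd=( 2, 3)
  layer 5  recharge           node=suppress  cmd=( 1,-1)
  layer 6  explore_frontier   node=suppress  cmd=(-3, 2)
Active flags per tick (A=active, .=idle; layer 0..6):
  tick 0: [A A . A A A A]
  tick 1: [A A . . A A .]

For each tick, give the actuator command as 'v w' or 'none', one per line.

tick 0:
  layer 0 (wander) active — direct: (1, -3)
  layer 1 (halt) active — suppresses: (-2, 3)
  layer 2 (back_away) idle — unchanged: (-2, 3)
  layer 3 (avoid_obstacle) active — inhibits: none
  layer 4 (align_heading) active — inhibits: none
  layer 5 (recharge) active — suppresses: (1, -1)
  layer 6 (explore_frontier) active — suppresses: (-3, 2)
  → actuator (-3, 2)
tick 1:
  layer 0 (wander) active — direct: (1, -3)
  layer 1 (halt) active — suppresses: (-2, 3)
  layer 2 (back_away) idle — unchanged: (-2, 3)
  layer 3 (avoid_obstacle) idle — unchanged: (-2, 3)
  layer 4 (align_heading) active — inhibits: none
  layer 5 (recharge) active — suppresses: (1, -1)
  layer 6 (explore_frontier) idle — unchanged: (1, -1)
  → actuator (1, -1)

-3 2
1 -1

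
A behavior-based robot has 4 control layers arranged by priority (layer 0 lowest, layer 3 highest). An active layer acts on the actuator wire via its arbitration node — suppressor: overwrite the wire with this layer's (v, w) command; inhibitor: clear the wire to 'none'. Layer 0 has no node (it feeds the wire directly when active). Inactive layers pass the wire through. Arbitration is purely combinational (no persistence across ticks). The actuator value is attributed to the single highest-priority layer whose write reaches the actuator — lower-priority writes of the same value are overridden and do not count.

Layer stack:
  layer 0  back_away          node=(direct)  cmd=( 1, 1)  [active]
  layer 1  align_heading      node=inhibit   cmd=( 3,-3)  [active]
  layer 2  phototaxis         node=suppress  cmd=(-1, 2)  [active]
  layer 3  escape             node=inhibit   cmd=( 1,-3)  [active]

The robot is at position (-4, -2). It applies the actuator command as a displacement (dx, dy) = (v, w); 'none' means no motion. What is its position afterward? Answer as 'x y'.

-4 -2

L0 back_away: active, feeds wire = (1, 1)
L1 align_heading: active, inhibitor → wire = none
L2 phototaxis: active, suppressor → wire = (-1, 2)
L3 escape: active, inhibitor → wire = none
actuator = none
position: (-4, -2) + none = (-4, -2)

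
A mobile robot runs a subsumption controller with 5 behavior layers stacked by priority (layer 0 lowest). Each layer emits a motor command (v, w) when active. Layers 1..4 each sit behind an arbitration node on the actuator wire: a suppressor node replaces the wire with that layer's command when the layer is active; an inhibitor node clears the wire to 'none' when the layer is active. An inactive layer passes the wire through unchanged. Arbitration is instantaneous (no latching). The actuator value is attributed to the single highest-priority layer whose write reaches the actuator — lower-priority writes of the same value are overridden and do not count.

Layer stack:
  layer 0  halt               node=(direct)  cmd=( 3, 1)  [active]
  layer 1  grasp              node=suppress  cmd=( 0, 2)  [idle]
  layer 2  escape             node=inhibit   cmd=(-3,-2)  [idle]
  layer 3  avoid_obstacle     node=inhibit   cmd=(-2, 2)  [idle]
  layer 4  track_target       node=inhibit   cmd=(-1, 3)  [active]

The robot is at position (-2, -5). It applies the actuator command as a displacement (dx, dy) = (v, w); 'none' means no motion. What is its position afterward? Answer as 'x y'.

-2 -5

layer 0 (halt) active — direct: (3, 1)
layer 1 (grasp) idle — unchanged: (3, 1)
layer 2 (escape) idle — unchanged: (3, 1)
layer 3 (avoid_obstacle) idle — unchanged: (3, 1)
layer 4 (track_target) active — inhibits: none
→ actuator none
position: (-2, -5) + none = (-2, -5)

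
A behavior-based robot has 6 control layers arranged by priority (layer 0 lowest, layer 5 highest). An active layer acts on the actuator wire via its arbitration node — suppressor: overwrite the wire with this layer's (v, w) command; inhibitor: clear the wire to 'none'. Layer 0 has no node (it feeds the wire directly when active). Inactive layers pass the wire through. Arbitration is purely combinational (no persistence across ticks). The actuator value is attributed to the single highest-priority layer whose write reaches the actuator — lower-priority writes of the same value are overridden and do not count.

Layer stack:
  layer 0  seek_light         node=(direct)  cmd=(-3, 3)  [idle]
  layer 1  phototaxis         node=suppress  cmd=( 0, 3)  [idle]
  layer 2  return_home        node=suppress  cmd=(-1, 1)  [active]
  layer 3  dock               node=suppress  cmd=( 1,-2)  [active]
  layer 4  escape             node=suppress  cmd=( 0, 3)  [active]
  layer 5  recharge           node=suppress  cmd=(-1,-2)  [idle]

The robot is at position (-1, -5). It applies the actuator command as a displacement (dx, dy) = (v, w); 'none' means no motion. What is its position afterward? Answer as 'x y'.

-1 -2

L0 seek_light: idle → wire = none
L1 phototaxis: idle → wire stays none
L2 return_home: active, suppressor → wire = (-1, 1)
L3 dock: active, suppressor → wire = (1, -2)
L4 escape: active, suppressor → wire = (0, 3)
L5 recharge: idle → wire stays (0, 3)
actuator = (0, 3)
position: (-1, -5) + (0, 3) = (-1, -2)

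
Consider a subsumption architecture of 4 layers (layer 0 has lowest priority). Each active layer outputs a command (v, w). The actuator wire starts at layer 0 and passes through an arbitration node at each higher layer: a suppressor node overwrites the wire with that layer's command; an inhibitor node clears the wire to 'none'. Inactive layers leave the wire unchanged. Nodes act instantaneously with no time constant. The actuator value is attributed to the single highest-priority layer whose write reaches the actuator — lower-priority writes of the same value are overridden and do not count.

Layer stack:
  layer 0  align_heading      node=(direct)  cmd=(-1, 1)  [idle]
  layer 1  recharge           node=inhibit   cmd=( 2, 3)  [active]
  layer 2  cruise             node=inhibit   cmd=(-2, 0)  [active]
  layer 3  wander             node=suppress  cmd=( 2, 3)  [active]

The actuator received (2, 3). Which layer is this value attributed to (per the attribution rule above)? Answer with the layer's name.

wander

layer 0 (align_heading) idle — none
layer 1 (recharge) active — inhibits: none
layer 2 (cruise) active — inhibits: none
layer 3 (wander) active — suppresses: (2, 3)
→ actuator (2, 3)
last writer: layer 3 = wander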